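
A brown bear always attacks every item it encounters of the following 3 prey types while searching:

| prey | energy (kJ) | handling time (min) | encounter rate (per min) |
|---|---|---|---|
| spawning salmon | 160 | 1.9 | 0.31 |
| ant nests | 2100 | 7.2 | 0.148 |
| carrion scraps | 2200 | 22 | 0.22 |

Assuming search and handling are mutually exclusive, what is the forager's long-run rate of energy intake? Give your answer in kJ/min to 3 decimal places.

112.668 kJ/min

R = (0.31×160 + 0.148×2100 + 0.22×2200) / (1 + 0.31×1.9 + 0.148×7.2 + 0.22×22) = 844.4/7.495 = 112.7 kJ/min.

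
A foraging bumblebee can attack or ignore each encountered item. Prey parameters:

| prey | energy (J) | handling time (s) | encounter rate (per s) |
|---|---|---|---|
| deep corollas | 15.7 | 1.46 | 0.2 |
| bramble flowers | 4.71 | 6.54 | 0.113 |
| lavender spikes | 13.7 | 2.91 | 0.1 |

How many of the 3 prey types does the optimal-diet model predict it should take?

Profitabilities (E/h, J/s): deep corollas 10.8, lavender spikes 4.71, bramble flowers 0.72. Add prey in this order while the next type's profitability exceeds the intake rate on those already taken.
Rate on top 1: 2.43. lavender spikes: 4.71 > 2.43 → include.
Rate on top 2: 2.849. bramble flowers: 0.72 < 2.849 → exclude; stop.
Optimal diet: deep corollas, lavender spikes — 2 of 3 types.

2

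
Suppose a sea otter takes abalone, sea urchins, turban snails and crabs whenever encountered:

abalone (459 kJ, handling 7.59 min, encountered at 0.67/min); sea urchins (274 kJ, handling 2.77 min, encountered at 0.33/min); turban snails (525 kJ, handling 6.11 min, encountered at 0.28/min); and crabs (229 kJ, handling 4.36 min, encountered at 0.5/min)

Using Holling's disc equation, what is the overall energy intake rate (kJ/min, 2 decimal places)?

60.55 kJ/min

R = Σλ_iE_i / (1 + Σλ_ih_i)
Numerator: 0.67×459 + 0.33×274 + 0.28×525 + 0.5×229 = 659.5
Denominator: 1 + 0.67×7.59 + 0.33×2.77 + 0.28×6.11 + 0.5×4.36 = 10.89
R = 659.5/10.89 = 60.55 kJ/min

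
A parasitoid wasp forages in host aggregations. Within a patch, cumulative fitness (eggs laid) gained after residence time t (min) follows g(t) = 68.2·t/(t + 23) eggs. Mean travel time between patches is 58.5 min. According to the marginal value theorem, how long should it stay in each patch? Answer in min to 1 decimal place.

36.7 min

By the marginal value theorem, leave when the instantaneous gain rate g'(t) equals the habitat-wide average g(t)/(T + t).
g'(t) = 68.2·23/(t + 23)². Setting 68.2·23/(t+23)² = 68.2t/[(t+23)(58.5+t)] gives 23(58.5+t) = t(t+23), so t² = 23×58.5 = 1346.
t* = √1346 = 36.68 min.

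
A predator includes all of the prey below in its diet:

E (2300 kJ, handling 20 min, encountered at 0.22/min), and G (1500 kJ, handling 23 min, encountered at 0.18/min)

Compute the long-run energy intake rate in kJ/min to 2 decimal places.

R = Σλ_iE_i / (1 + Σλ_ih_i)
Numerator: 0.22×2300 + 0.18×1500 = 776
Denominator: 1 + 0.22×20 + 0.18×23 = 9.54
R = 776/9.54 = 81.34 kJ/min

81.34 kJ/min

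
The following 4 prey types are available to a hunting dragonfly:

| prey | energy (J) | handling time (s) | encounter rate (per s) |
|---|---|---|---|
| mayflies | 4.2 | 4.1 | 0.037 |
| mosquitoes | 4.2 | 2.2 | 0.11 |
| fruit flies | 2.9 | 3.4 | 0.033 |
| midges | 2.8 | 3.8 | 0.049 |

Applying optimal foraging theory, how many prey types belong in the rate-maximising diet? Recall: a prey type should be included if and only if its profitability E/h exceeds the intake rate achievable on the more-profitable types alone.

Profitabilities (E/h, J/s): mosquitoes 1.91, mayflies 1.02, fruit flies 0.853, midges 0.737. Add prey in this order while the next type's profitability exceeds the intake rate on those already taken.
Rate on top 1: 0.372. mayflies: 1.02 > 0.372 → include.
Rate on top 2: 0.443. fruit flies: 0.853 > 0.443 → include.
Rate on top 3: 0.4735. midges: 0.737 > 0.4735 → include.
Optimal diet: mosquitoes, mayflies, fruit flies, midges — 4 of 4 types.

4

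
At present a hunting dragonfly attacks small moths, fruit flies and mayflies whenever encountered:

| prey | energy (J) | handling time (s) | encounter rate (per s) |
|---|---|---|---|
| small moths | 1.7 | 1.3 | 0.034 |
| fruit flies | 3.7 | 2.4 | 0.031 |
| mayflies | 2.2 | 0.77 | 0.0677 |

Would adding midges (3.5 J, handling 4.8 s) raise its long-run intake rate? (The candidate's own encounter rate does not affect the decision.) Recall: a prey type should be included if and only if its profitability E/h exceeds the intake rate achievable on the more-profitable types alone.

Intake rate on the current diet: R = (0.034×1.7 + 0.031×3.7 + 0.0677×2.2) / (1 + 0.034×1.3 + 0.031×2.4 + 0.0677×0.77) = 0.3214/1.171 = 0.2746 J/s.
midges: E/h = 3.5/4.8 = 0.7292 J/s.
0.7292 > 0.2746, so adding midges raises the average — include it.

Yes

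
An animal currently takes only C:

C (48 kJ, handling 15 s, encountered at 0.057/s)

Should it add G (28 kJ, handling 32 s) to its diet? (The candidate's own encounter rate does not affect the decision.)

No

On C alone, R = ΣλE/(1+Σλh) = 2.736/1.855 = 1.475 kJ/s.
Profitability of G: 28/32 = 0.875 kJ/s.
Since 0.875 < R, time spent handling G is better spent searching.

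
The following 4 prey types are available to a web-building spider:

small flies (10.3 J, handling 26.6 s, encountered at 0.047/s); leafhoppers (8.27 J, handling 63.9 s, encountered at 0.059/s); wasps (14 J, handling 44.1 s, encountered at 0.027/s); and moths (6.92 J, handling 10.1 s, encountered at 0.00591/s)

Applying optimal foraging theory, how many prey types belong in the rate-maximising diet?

3

E/h in descending order: moths 0.685, small flies 0.387, wasps 0.317, leafhoppers 0.129 J/s. The optimal diet is the largest prefix of this list for which every included type satisfies E_i/h_i > R on the types above it.
Rate on top 1: 0.03859. small flies: 0.387 > 0.03859 → include.
Rate on top 2: 0.2273. wasps: 0.317 > 0.2273 → include.
Rate on top 3: 0.258. leafhoppers: 0.129 < 0.258 → exclude; stop.
Optimal diet: moths, small flies, wasps — 3 of 4 types.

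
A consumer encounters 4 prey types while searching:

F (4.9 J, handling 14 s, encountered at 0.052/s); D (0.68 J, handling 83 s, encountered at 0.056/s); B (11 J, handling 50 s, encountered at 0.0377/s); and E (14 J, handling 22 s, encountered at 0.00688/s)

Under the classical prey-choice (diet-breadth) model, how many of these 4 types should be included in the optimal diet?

Rank by E/h (J/s): E 0.636, F 0.35, B 0.22, D 0.00819. Include each in turn until the next type's E/h falls below the running intake rate.
Rate on top 1: 0.08366. F: 0.35 > 0.08366 → include.
Rate on top 2: 0.1868. B: 0.22 > 0.1868 → include.
Rate on top 3: 0.2034. D: 0.00819 < 0.2034 → exclude; stop.
Optimal diet: E, F, B — 3 of 4 types.

3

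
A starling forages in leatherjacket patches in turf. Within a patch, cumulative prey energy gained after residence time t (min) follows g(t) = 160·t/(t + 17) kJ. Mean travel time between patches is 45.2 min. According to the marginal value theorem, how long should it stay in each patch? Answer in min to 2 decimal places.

27.72 min

Maximise g(t)/(T+t): set derivative to zero → g'(t)(T+t) = g(t).
g'(t) = 160·17/(t + 17)². Setting 160·17/(t+17)² = 160t/[(t+17)(45.2+t)] gives 17(45.2+t) = t(t+17), so t² = 17×45.2 = 768.4.
t* = √768.4 = 27.72 min.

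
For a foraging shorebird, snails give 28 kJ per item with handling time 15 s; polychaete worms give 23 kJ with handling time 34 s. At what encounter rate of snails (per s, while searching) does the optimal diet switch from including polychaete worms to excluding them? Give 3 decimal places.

0.038 per s

Drop polychaete worms once their profitability E₂/h₂ falls below the rate achievable on snails alone: E₂/h₂ = λE₁/(1 + λh₁).
Solve for λ: λE₁h₂ = E₂(1 + λh₁) → λ(E₁h₂ − E₂h₁) = E₂ → λ = E₂/(E₁h₂ − E₂h₁).
λ = 23/(28×34 − 23×15) = 23/607 = 0.03789 per s.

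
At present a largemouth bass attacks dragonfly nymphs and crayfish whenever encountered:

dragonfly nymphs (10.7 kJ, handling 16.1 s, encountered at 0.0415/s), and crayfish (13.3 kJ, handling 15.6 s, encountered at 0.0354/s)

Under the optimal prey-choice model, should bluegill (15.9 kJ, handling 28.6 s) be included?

Current rate: (0.0415×10.7 + 0.0354×13.3)/(1 + 0.0415×16.1 + 0.0354×15.6) = 0.412 kJ/s.
bluegill: E/h = 15.9/28.6 = 0.5559 kJ/s.
Since 0.5559 > R, including bluegill increases the long-run rate.

Yes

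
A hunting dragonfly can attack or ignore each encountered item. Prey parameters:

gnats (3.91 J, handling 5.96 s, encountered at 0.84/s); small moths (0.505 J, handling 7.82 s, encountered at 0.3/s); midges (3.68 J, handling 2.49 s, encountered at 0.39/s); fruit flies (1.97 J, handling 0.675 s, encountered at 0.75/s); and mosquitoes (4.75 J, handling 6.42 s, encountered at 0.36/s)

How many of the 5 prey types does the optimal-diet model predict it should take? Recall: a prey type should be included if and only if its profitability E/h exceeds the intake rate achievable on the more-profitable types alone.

Rank by E/h (J/s): fruit flies 2.92, midges 1.48, mosquitoes 0.74, gnats 0.656, small moths 0.0646. Include each in turn until the next type's E/h falls below the running intake rate.
Rate on top 1: 0.9809. midges: 1.48 > 0.9809 → include.
Rate on top 2: 1.176. mosquitoes: 0.74 < 1.176 → exclude; stop.
Optimal diet: fruit flies, midges — 2 of 5 types.

2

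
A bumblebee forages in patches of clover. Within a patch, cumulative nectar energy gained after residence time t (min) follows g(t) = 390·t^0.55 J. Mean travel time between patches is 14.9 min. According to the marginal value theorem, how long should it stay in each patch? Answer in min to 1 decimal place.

Maximise g(t)/(T+t): set derivative to zero → g'(t)(T+t) = g(t).
g'(t) = 0.55·390·t^-0.45. Setting 0.55·390·t^-0.45 = 390·t^0.55/(14.9+t) gives 0.55(14.9+t) = t, so 0.45·t = 0.55×14.9.
t* = 0.55×14.9/0.45 = 18.21 min.

18.2 min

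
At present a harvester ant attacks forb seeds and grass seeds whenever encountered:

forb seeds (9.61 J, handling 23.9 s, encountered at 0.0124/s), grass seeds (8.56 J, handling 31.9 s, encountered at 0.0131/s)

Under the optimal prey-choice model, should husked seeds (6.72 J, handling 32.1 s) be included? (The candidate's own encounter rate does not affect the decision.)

Intake rate on the current diet: R = (0.0124×9.61 + 0.0131×8.56) / (1 + 0.0124×23.9 + 0.0131×31.9) = 0.2313/1.714 = 0.1349 J/s.
husked seeds: E/h = 6.72/32.1 = 0.2093 J/s.
Since 0.2093 > R, including husked seeds increases the long-run rate.

Yes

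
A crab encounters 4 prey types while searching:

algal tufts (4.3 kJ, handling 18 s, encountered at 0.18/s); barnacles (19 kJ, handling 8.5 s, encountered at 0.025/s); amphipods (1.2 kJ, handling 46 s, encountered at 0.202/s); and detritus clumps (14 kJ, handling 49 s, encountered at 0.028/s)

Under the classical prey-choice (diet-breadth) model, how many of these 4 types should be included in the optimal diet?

E/h in descending order: barnacles 2.24, detritus clumps 0.286, algal tufts 0.239, amphipods 0.0261 kJ/s. The optimal diet is the largest prefix of this list for which every included type satisfies E_i/h_i > R on the types above it.
Rate on top 1: 0.3918. detritus clumps: 0.286 < 0.3918 → exclude; stop.
Optimal diet: barnacles — 1 of 4 types.

1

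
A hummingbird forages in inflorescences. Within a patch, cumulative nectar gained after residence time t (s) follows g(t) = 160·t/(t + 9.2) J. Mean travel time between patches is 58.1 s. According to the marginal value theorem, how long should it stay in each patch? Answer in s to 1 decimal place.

23.1 s

Maximise g(t)/(T+t): set derivative to zero → g'(t)(T+t) = g(t).
g'(t) = 160·9.2/(t + 9.2)². Setting 160·9.2/(t+9.2)² = 160t/[(t+9.2)(58.1+t)] gives 9.2(58.1+t) = t(t+9.2), so t² = 9.2×58.1 = 534.5.
t* = √534.5 = 23.12 s.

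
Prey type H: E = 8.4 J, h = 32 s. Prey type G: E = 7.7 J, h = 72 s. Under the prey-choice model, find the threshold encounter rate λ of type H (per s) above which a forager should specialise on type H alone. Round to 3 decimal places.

At the threshold, the rate on type H alone equals the profitability of type G: λ·8.4/(1 + λ·32) = 7.7/72 = 0.1069.
Rearranging, λ(8.4 − 0.1069×32) = 0.1069, so λ = 0.1069/4.978 = 0.02148 per s.

0.021 per s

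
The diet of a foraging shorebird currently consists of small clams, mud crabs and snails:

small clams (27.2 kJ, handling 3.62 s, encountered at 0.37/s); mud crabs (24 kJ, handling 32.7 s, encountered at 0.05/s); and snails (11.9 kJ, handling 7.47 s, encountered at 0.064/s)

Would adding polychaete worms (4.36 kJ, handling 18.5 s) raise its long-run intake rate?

No

On small clams, mud crabs and snails alone, R = ΣλE/(1+Σλh) = 12.03/4.452 = 2.701 kJ/s.
Profitability of polychaete worms: 4.36/18.5 = 0.2357 kJ/s.
0.2357 < 2.701, so adding polychaete worms would lower the average — exclude it.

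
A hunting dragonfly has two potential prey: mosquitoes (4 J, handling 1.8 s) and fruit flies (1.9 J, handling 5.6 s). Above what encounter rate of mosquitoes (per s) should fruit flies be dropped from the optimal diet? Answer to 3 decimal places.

At the threshold, the rate on mosquitoes alone equals the profitability of fruit flies: λ·4/(1 + λ·1.8) = 1.9/5.6 = 0.3393.
Rearranging, λ(4 − 0.3393×1.8) = 0.3393, so λ = 0.3393/3.389 = 0.1001 per s.

0.100 per s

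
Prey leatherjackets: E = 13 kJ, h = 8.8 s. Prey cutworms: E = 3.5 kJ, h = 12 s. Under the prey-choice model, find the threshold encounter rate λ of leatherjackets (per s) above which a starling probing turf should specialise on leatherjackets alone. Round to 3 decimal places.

0.028 per s

At the threshold, the rate on leatherjackets alone equals the profitability of cutworms: λ·13/(1 + λ·8.8) = 3.5/12 = 0.2917.
Rearranging, λ(13 − 0.2917×8.8) = 0.2917, so λ = 0.2917/10.43 = 0.02796 per s.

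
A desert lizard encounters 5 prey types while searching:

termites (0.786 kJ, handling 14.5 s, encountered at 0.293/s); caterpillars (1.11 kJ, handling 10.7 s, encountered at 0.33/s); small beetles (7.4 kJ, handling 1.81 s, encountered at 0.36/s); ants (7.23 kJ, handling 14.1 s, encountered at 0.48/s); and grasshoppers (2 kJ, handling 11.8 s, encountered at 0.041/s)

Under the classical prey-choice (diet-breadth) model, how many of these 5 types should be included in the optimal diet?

1

Rank by E/h (kJ/s): small beetles 4.09, ants 0.513, grasshoppers 0.169, caterpillars 0.104, termites 0.0542. Include each in turn until the next type's E/h falls below the running intake rate.
Rate on top 1: 1.613. ants: 0.513 < 1.613 → exclude; stop.
Optimal diet: small beetles — 1 of 5 types.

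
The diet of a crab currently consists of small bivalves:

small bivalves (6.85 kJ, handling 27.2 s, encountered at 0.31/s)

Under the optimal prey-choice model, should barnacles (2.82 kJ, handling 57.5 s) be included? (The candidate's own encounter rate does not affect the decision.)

No

Intake rate on the current diet: R = (0.31×6.85) / (1 + 0.31×27.2) = 2.123/9.432 = 0.2251 kJ/s.
Profitability of barnacles: 2.82/57.5 = 0.04904 kJ/s.
0.04904 < 0.2251, so adding barnacles would lower the average — exclude it.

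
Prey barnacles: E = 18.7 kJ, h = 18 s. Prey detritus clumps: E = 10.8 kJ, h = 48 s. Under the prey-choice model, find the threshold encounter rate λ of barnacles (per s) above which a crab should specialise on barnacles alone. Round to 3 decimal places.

0.015 per s

The zero-one rule: include detritus clumps iff E₂/h₂ > λE₁/(1+λh₁). Equality gives the switch point.
λE₁h₂ = E₂ + λE₂h₁ ⇒ λ = E₂/(E₁h₂ − E₂h₁) = 10.8/(897.6 − 194.4) = 0.01536 per s.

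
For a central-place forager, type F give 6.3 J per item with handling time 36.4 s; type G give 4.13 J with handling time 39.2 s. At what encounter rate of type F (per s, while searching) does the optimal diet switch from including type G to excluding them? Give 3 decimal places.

0.043 per s

Drop type G once their profitability E₂/h₂ falls below the rate achievable on type F alone: E₂/h₂ = λE₁/(1 + λh₁).
Solve for λ: λE₁h₂ = E₂(1 + λh₁) → λ(E₁h₂ − E₂h₁) = E₂ → λ = E₂/(E₁h₂ − E₂h₁).
λ = 4.13/(6.3×39.2 − 4.13×36.4) = 4.13/96.63 = 0.04274 per s.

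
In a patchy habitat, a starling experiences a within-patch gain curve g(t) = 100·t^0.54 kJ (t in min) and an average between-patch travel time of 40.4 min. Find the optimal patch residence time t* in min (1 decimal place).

47.4 min

Optimal t* satisfies g'(t*) = g(t*)/(T + t*).
g'(t) = 0.54·100·t^-0.46. Setting 0.54·100·t^-0.46 = 100·t^0.54/(40.4+t) gives 0.54(40.4+t) = t, so 0.46·t = 0.54×40.4.
t* = 0.54×40.4/0.46 = 47.43 min.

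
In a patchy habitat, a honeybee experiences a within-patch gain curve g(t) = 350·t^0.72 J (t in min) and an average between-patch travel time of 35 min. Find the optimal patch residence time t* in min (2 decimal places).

90.00 min

Optimal t* satisfies g'(t*) = g(t*)/(T + t*).
g'(t) = 0.72·350·t^-0.28. Setting 0.72·350·t^-0.28 = 350·t^0.72/(35+t) gives 0.72(35+t) = t, so 0.28·t = 0.72×35.
t* = 0.72×35/0.28 = 90 min.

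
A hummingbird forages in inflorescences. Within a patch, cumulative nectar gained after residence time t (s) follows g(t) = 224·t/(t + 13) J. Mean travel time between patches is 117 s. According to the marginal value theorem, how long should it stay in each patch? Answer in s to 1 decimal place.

Optimal t* satisfies g'(t*) = g(t*)/(T + t*).
g'(t) = 224·13/(t + 13)². Setting 224·13/(t+13)² = 224t/[(t+13)(117+t)] gives 13(117+t) = t(t+13), so t² = 13×117 = 1521.
t* = √1521 = 39 s.

39.0 s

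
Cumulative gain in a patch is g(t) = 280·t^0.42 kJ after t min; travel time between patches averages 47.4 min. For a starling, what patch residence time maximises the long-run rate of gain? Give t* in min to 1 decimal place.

Maximise g(t)/(T+t): set derivative to zero → g'(t)(T+t) = g(t).
g'(t) = 0.42·280·t^-0.58. Setting 0.42·280·t^-0.58 = 280·t^0.42/(47.4+t) gives 0.42(47.4+t) = t, so 0.58·t = 0.42×47.4.
t* = 0.42×47.4/0.58 = 34.32 min.

34.3 min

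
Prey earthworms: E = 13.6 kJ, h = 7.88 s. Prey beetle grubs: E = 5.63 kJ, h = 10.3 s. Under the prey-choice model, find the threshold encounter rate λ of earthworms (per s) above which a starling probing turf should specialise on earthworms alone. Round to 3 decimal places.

0.059 per s

The zero-one rule: include beetle grubs iff E₂/h₂ > λE₁/(1+λh₁). Equality gives the switch point.
λE₁h₂ = E₂ + λE₂h₁ ⇒ λ = E₂/(E₁h₂ − E₂h₁) = 5.63/(140.1 − 44.36) = 0.05882 per s.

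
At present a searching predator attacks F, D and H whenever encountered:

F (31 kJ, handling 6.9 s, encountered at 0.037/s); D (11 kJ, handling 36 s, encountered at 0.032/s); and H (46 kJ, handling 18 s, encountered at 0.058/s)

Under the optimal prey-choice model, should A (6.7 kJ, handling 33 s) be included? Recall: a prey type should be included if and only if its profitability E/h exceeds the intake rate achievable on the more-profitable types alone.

Intake rate on the current diet: R = (0.037×31 + 0.032×11 + 0.058×46) / (1 + 0.037×6.9 + 0.032×36 + 0.058×18) = 4.167/3.451 = 1.207 kJ/s.
A: E/h = 6.7/33 = 0.203 kJ/s.
Since 0.203 < R, time spent handling A is better spent searching.

No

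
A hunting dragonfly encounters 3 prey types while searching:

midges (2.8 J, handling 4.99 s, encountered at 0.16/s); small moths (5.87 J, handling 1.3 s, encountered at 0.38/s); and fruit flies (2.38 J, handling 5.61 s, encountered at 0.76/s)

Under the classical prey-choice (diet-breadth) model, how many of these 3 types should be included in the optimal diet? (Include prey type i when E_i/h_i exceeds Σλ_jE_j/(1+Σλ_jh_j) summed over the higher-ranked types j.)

1

E/h in descending order: small moths 4.52, midges 0.561, fruit flies 0.424 J/s. The optimal diet is the largest prefix of this list for which every included type satisfies E_i/h_i > R on the types above it.
Rate on top 1: 1.493. midges: 0.561 < 1.493 → exclude; stop.
Optimal diet: small moths — 1 of 3 types.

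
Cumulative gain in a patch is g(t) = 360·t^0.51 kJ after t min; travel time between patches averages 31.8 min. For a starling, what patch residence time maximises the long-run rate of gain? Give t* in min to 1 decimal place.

33.1 min

Optimal t* satisfies g'(t*) = g(t*)/(T + t*).
g'(t) = 0.51·360·t^-0.49. Setting 0.51·360·t^-0.49 = 360·t^0.51/(31.8+t) gives 0.51(31.8+t) = t, so 0.49·t = 0.51×31.8.
t* = 0.51×31.8/0.49 = 33.1 min.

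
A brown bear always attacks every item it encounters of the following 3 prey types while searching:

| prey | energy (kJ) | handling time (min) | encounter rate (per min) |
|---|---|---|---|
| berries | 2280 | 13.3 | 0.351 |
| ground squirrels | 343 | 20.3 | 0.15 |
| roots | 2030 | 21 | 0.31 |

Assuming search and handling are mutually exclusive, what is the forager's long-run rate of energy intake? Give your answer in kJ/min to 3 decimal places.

97.287 kJ/min

R = Σλ_iE_i / (1 + Σλ_ih_i)
Numerator: 0.351×2280 + 0.15×343 + 0.31×2030 = 1481
Denominator: 1 + 0.351×13.3 + 0.15×20.3 + 0.31×21 = 15.22
R = 1481/15.22 = 97.29 kJ/min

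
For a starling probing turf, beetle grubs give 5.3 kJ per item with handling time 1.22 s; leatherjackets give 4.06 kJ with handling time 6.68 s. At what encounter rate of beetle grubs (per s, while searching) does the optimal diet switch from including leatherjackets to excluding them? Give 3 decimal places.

0.133 per s

At the threshold, the rate on beetle grubs alone equals the profitability of leatherjackets: λ·5.3/(1 + λ·1.22) = 4.06/6.68 = 0.6078.
Rearranging, λ(5.3 − 0.6078×1.22) = 0.6078, so λ = 0.6078/4.559 = 0.1333 per s.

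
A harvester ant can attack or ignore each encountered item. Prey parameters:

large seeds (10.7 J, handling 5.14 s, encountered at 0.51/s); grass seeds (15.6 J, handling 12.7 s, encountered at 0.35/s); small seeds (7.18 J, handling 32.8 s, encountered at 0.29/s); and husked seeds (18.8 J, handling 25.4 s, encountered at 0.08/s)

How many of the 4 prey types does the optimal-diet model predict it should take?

Rank by E/h (J/s): large seeds 2.08, grass seeds 1.23, husked seeds 0.74, small seeds 0.219. Include each in turn until the next type's E/h falls below the running intake rate.
Rate on top 1: 1.507. grass seeds: 1.23 < 1.507 → exclude; stop.
Optimal diet: large seeds — 1 of 4 types.

1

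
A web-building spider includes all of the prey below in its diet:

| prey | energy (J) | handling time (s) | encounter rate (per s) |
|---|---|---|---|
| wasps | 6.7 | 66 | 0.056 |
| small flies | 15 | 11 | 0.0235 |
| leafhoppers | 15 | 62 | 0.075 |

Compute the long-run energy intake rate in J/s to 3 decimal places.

Energy encountered per unit search time: 0.056×6.7 + 0.0235×15 + 0.075×15 = 1.853 J/s.
Handling time per unit search time: 0.056×66 + 0.0235×11 + 0.075×62 = 8.604.
Rate = 1.853/(1 + 8.604) = 0.1929 J/s.

0.193 J/s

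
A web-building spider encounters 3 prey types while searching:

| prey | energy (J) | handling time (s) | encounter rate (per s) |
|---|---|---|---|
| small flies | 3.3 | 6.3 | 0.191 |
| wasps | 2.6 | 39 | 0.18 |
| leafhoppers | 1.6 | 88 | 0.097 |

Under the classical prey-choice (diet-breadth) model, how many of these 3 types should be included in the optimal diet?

E/h in descending order: small flies 0.524, wasps 0.0667, leafhoppers 0.0182 J/s. The optimal diet is the largest prefix of this list for which every included type satisfies E_i/h_i > R on the types above it.
Rate on top 1: 0.2861. wasps: 0.0667 < 0.2861 → exclude; stop.
Optimal diet: small flies — 1 of 3 types.

1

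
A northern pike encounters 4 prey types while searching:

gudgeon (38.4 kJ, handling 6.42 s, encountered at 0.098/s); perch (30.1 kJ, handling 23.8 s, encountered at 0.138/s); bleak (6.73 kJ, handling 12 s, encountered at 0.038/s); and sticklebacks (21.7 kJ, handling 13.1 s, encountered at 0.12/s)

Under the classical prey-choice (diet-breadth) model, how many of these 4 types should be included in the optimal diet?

Profitabilities (E/h, kJ/s): gudgeon 5.98, sticklebacks 1.66, perch 1.26, bleak 0.561. Add prey in this order while the next type's profitability exceeds the intake rate on those already taken.
Rate on top 1: 2.31. sticklebacks: 1.66 < 2.31 → exclude; stop.
Optimal diet: gudgeon — 1 of 4 types.

1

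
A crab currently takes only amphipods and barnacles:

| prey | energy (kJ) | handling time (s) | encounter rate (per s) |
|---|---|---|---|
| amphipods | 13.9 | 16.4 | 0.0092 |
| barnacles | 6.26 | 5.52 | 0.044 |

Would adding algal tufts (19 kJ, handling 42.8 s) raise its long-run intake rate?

Current rate: (0.0092×13.9 + 0.044×6.26)/(1 + 0.0092×16.4 + 0.044×5.52) = 0.2894 kJ/s.
algal tufts: E/h = 19/42.8 = 0.4439 kJ/s.
0.4439 > 0.2894, so adding algal tufts raises the average — include it.

Yes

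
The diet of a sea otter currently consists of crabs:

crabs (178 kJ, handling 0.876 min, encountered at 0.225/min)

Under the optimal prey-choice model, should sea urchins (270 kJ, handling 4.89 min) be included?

Yes

Current rate: (0.225×178)/(1 + 0.225×0.876) = 33.46 kJ/min.
sea urchins: E/h = 270/4.89 = 55.21 kJ/min.
55.21 > 33.46, so adding sea urchins raises the average — include it.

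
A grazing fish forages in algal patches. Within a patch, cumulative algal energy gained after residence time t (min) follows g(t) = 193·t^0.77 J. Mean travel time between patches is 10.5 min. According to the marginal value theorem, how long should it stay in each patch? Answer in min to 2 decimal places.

Optimal t* satisfies g'(t*) = g(t*)/(T + t*).
g'(t) = 0.77·193·t^-0.23. Setting 0.77·193·t^-0.23 = 193·t^0.77/(10.5+t) gives 0.77(10.5+t) = t, so 0.23·t = 0.77×10.5.
t* = 0.77×10.5/0.23 = 35.15 min.

35.15 min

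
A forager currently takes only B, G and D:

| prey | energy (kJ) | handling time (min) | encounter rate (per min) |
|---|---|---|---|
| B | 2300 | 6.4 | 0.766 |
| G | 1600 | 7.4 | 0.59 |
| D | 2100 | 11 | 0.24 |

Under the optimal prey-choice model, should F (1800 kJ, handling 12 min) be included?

On B, G and D alone, R = ΣλE/(1+Σλh) = 3210/12.91 = 248.7 kJ/min.
F: E/h = 1800/12 = 150 kJ/min.
Since 150 < R, time spent handling F is better spent searching.

No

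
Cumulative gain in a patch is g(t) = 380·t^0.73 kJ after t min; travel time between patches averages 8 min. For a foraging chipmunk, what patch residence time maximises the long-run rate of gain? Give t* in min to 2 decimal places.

By the marginal value theorem, leave when the instantaneous gain rate g'(t) equals the habitat-wide average g(t)/(T + t).
g'(t) = 0.73·380·t^-0.27. Setting 0.73·380·t^-0.27 = 380·t^0.73/(8+t) gives 0.73(8+t) = t, so 0.27·t = 0.73×8.
t* = 0.73×8/0.27 = 21.63 min.

21.63 min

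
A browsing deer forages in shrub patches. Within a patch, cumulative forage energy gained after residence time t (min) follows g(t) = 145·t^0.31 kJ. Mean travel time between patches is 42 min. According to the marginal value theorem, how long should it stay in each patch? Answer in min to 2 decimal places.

18.87 min

Optimal t* satisfies g'(t*) = g(t*)/(T + t*).
g'(t) = 0.31·145·t^-0.69. Setting 0.31·145·t^-0.69 = 145·t^0.31/(42+t) gives 0.31(42+t) = t, so 0.69·t = 0.31×42.
t* = 0.31×42/0.69 = 18.87 min.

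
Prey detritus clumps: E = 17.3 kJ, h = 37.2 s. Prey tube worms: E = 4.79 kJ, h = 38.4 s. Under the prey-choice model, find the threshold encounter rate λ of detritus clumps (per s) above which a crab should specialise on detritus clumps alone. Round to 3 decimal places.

Drop tube worms once their profitability E₂/h₂ falls below the rate achievable on detritus clumps alone: E₂/h₂ = λE₁/(1 + λh₁).
Solve for λ: λE₁h₂ = E₂(1 + λh₁) → λ(E₁h₂ − E₂h₁) = E₂ → λ = E₂/(E₁h₂ − E₂h₁).
λ = 4.79/(17.3×38.4 − 4.79×37.2) = 4.79/486.1 = 0.009853 per s.

0.010 per s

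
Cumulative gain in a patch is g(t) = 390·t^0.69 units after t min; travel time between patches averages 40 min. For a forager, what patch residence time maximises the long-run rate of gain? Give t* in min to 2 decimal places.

Optimal t* satisfies g'(t*) = g(t*)/(T + t*).
g'(t) = 0.69·390·t^-0.31. Setting 0.69·390·t^-0.31 = 390·t^0.69/(40+t) gives 0.69(40+t) = t, so 0.31·t = 0.69×40.
t* = 0.69×40/0.31 = 89.03 min.

89.03 min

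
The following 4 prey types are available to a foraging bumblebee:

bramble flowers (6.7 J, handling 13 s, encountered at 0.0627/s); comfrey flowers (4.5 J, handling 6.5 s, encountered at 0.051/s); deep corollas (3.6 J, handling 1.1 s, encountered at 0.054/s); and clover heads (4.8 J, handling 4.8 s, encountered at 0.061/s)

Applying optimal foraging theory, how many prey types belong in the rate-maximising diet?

E/h in descending order: deep corollas 3.27, clover heads 1, comfrey flowers 0.692, bramble flowers 0.515 J/s. The optimal diet is the largest prefix of this list for which every included type satisfies E_i/h_i > R on the types above it.
Rate on top 1: 0.1835. clover heads: 1 > 0.1835 → include.
Rate on top 2: 0.3603. comfrey flowers: 0.692 > 0.3603 → include.
Rate on top 3: 0.4257. bramble flowers: 0.515 > 0.4257 → include.
Optimal diet: deep corollas, clover heads, comfrey flowers, bramble flowers — 4 of 4 types.

4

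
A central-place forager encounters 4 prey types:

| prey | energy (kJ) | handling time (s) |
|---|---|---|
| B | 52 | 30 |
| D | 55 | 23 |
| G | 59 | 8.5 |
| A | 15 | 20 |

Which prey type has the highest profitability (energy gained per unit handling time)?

Profitability E/h (kJ/s): B = 52/30 = 1.73, D = 55/23 = 2.39, G = 59/8.5 = 6.94, A = 15/20 = 0.75.
Ranked: G > D > B > A.

G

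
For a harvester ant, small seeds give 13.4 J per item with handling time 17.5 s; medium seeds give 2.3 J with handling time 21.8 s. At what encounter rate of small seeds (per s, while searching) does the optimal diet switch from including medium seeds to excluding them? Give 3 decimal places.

0.009 per s

The zero-one rule: include medium seeds iff E₂/h₂ > λE₁/(1+λh₁). Equality gives the switch point.
λE₁h₂ = E₂ + λE₂h₁ ⇒ λ = E₂/(E₁h₂ − E₂h₁) = 2.3/(292.1 − 40.25) = 0.009132 per s.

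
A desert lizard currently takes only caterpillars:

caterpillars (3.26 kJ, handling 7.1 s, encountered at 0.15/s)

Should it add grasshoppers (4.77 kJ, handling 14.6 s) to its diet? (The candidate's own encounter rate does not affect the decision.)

Yes

Intake rate on the current diet: R = (0.15×3.26) / (1 + 0.15×7.1) = 0.489/2.065 = 0.2368 kJ/s.
Profitability of grasshoppers: 4.77/14.6 = 0.3267 kJ/s.
Since 0.3267 > R, including grasshoppers increases the long-run rate.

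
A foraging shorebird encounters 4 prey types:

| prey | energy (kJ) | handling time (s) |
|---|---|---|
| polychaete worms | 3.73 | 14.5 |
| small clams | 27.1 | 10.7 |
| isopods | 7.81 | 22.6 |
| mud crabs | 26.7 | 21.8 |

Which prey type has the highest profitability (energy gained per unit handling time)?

small clams

In descending order of E/h:
small clams: 27.1/10.7 = 2.53 kJ/s
mud crabs: 26.7/21.8 = 1.22 kJ/s
isopods: 7.81/22.6 = 0.346 kJ/s
polychaete worms: 3.73/14.5 = 0.257 kJ/s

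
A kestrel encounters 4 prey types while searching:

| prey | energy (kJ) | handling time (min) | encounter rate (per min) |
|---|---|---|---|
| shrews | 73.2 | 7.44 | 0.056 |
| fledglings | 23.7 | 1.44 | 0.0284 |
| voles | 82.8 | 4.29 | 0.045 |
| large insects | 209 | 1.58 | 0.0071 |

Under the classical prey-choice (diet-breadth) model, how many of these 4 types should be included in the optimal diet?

4

E/h in descending order: large insects 132, voles 19.3, fledglings 16.5, shrews 9.84 kJ/min. The optimal diet is the largest prefix of this list for which every included type satisfies E_i/h_i > R on the types above it.
Rate on top 1: 1.467. voles: 19.3 > 1.467 → include.
Rate on top 2: 4.326. fledglings: 16.5 > 4.326 → include.
Rate on top 3: 4.725. shrews: 9.84 > 4.725 → include.
Optimal diet: large insects, voles, fledglings, shrews — 4 of 4 types.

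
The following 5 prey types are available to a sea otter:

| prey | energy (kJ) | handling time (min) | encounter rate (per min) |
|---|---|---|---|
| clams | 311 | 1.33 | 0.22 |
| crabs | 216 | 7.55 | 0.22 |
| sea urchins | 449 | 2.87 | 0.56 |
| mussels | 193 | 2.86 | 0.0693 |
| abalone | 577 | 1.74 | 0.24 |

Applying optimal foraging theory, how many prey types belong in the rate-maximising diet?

3

Rank by E/h (kJ/min): abalone 332, clams 234, sea urchins 156, mussels 67.5, crabs 28.6. Include each in turn until the next type's E/h falls below the running intake rate.
Rate on top 1: 97.69. clams: 234 > 97.69 → include.
Rate on top 2: 121. sea urchins: 156 > 121 → include.
Rate on top 3: 138.2. mussels: 67.5 < 138.2 → exclude; stop.
Optimal diet: abalone, clams, sea urchins — 3 of 5 types.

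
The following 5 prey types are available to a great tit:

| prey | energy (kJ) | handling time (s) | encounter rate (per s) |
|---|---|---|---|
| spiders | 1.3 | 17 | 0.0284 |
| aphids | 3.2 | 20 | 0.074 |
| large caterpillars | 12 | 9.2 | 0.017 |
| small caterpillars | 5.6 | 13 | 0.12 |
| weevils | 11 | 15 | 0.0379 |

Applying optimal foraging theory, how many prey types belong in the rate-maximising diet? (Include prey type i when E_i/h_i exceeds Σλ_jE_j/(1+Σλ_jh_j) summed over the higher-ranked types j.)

3

Profitabilities (E/h, kJ/s): large caterpillars 1.3, weevils 0.733, small caterpillars 0.431, aphids 0.16, spiders 0.0765. Add prey in this order while the next type's profitability exceeds the intake rate on those already taken.
Rate on top 1: 0.1764. weevils: 0.733 > 0.1764 → include.
Rate on top 2: 0.36. small caterpillars: 0.431 > 0.36 → include.
Rate on top 3: 0.3936. aphids: 0.16 < 0.3936 → exclude; stop.
Optimal diet: large caterpillars, weevils, small caterpillars — 3 of 5 types.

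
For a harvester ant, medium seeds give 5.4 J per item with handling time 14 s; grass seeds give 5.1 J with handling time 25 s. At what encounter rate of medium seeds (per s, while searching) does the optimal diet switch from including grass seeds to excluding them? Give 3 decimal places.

0.080 per s

Drop grass seeds once their profitability E₂/h₂ falls below the rate achievable on medium seeds alone: E₂/h₂ = λE₁/(1 + λh₁).
Solve for λ: λE₁h₂ = E₂(1 + λh₁) → λ(E₁h₂ − E₂h₁) = E₂ → λ = E₂/(E₁h₂ − E₂h₁).
λ = 5.1/(5.4×25 − 5.1×14) = 5.1/63.6 = 0.08019 per s.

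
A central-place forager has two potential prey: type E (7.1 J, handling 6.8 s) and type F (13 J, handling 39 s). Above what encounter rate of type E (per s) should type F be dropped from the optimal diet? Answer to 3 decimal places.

0.069 per s

The zero-one rule: include type F iff E₂/h₂ > λE₁/(1+λh₁). Equality gives the switch point.
λE₁h₂ = E₂ + λE₂h₁ ⇒ λ = E₂/(E₁h₂ − E₂h₁) = 13/(276.9 − 88.4) = 0.06897 per s.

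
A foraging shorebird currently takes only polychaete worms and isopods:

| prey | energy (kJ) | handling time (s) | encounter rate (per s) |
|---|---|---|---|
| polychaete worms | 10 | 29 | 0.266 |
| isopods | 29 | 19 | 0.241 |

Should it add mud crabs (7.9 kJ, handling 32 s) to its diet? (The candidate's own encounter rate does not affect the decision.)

No

On polychaete worms and isopods alone, R = ΣλE/(1+Σλh) = 9.649/13.29 = 0.7259 kJ/s.
Profitability of mud crabs: 7.9/32 = 0.2469 kJ/s.
Since 0.2469 < R, time spent handling mud crabs is better spent searching.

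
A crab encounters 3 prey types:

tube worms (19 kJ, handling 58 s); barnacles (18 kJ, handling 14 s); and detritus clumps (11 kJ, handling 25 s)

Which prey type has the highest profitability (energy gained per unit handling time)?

In descending order of E/h:
barnacles: 18/14 = 1.29 kJ/s
detritus clumps: 11/25 = 0.44 kJ/s
tube worms: 19/58 = 0.328 kJ/s

barnacles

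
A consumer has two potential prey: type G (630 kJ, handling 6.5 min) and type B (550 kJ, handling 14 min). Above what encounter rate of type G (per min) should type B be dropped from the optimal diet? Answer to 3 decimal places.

Drop type B once their profitability E₂/h₂ falls below the rate achievable on type G alone: E₂/h₂ = λE₁/(1 + λh₁).
Solve for λ: λE₁h₂ = E₂(1 + λh₁) → λ(E₁h₂ − E₂h₁) = E₂ → λ = E₂/(E₁h₂ − E₂h₁).
λ = 550/(630×14 − 550×6.5) = 550/5245 = 0.1049 per min.

0.105 per min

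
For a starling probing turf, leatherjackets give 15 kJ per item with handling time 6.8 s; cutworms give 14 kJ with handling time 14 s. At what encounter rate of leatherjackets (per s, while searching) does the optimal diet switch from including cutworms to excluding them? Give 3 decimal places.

0.122 per s

Drop cutworms once their profitability E₂/h₂ falls below the rate achievable on leatherjackets alone: E₂/h₂ = λE₁/(1 + λh₁).
Solve for λ: λE₁h₂ = E₂(1 + λh₁) → λ(E₁h₂ − E₂h₁) = E₂ → λ = E₂/(E₁h₂ − E₂h₁).
λ = 14/(15×14 − 14×6.8) = 14/114.8 = 0.122 per s.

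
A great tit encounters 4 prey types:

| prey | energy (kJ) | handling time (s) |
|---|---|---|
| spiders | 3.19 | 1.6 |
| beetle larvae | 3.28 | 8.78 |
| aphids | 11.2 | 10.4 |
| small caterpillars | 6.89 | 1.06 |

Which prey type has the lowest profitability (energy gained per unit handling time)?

Profitability E/h (kJ/s): spiders = 3.19/1.6 = 1.99, beetle larvae = 3.28/8.78 = 0.374, aphids = 11.2/10.4 = 1.08, small caterpillars = 6.89/1.06 = 6.5.
Ranked: small caterpillars > spiders > aphids > beetle larvae.

beetle larvae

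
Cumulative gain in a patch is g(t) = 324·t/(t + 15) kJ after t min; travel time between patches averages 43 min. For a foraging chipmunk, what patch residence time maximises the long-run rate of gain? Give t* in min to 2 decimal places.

Optimal t* satisfies g'(t*) = g(t*)/(T + t*).
g'(t) = 324·15/(t + 15)². Setting 324·15/(t+15)² = 324t/[(t+15)(43+t)] gives 15(43+t) = t(t+15), so t² = 15×43 = 645.
t* = √645 = 25.4 min.

25.40 min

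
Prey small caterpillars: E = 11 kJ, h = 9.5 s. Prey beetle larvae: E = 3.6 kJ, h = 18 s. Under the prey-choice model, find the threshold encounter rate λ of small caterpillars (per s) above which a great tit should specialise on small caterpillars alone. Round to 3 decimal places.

The zero-one rule: include beetle larvae iff E₂/h₂ > λE₁/(1+λh₁). Equality gives the switch point.
λE₁h₂ = E₂ + λE₂h₁ ⇒ λ = E₂/(E₁h₂ − E₂h₁) = 3.6/(198 − 34.2) = 0.02198 per s.

0.022 per s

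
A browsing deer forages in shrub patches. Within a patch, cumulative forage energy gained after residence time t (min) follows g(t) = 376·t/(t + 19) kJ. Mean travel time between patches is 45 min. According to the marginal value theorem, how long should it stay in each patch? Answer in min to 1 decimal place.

Maximise g(t)/(T+t): set derivative to zero → g'(t)(T+t) = g(t).
g'(t) = 376·19/(t + 19)². Setting 376·19/(t+19)² = 376t/[(t+19)(45+t)] gives 19(45+t) = t(t+19), so t² = 19×45 = 855.
t* = √855 = 29.24 min.

29.2 min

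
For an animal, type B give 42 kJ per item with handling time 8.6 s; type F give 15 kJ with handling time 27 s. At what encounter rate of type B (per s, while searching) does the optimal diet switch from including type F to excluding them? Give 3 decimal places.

0.015 per s

The zero-one rule: include type F iff E₂/h₂ > λE₁/(1+λh₁). Equality gives the switch point.
λE₁h₂ = E₂ + λE₂h₁ ⇒ λ = E₂/(E₁h₂ − E₂h₁) = 15/(1134 − 129) = 0.01493 per s.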